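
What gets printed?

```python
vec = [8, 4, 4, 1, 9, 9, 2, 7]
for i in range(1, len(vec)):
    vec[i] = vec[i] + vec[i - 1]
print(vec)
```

[8, 12, 16, 17, 26, 35, 37, 44]

i=1: vec[1] = 4+8 = 12 → [8, 12, 4, 1, 9, 9, 2, 7]
i=2: vec[2] = 4+12 = 16 → [8, 12, 16, 1, 9, 9, 2, 7]
i=3: vec[3] = 1+16 = 17 → [8, 12, 16, 17, 9, 9, 2, 7]
i=4: vec[4] = 9+17 = 26 → [8, 12, 16, 17, 26, 9, 2, 7]
i=5: vec[5] = 9+26 = 35 → [8, 12, 16, 17, 26, 35, 2, 7]
i=6: vec[6] = 2+35 = 37 → [8, 12, 16, 17, 26, 35, 37, 7]
i=7: vec[7] = 7+37 = 44 → [8, 12, 16, 17, 26, 35, 37, 44]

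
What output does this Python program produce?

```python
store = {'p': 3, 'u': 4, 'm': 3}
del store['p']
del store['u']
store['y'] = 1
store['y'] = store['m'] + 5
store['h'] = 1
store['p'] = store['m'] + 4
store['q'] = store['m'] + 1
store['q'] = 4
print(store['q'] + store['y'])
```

del 'p' → {'u': 4, 'm': 3}
del 'u' → {'m': 3}
store['y'] = 1 → {'m': 3, 'y': 1}
store['y'] = store['m']+5 = 8 → {'m': 3, 'y': 8}
store['h'] = 1 → {'m': 3, 'y': 8, 'h': 1}
store['p'] = store['m']+4 = 7 → {'m': 3, 'y': 8, 'h': 1, 'p': 7}
store['q'] = store['m']+1 = 4 → {'m': 3, 'y': 8, 'h': 1, 'p': 7, 'q': 4}
store['q'] = 4 → {'m': 3, 'y': 8, 'h': 1, 'p': 7, 'q': 4}
store['q']+store['y'] = 4+8 = 12

12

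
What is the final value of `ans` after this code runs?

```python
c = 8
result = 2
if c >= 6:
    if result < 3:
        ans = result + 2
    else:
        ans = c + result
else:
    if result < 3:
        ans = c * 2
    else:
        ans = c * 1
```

c=8, result=2
c >= 6 is True; result < 3 is True
→ ans = result + 2 = 4

4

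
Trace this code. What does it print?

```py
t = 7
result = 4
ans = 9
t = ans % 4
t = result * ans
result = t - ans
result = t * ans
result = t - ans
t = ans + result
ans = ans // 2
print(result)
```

t = 9%4 = 1
t = 4*9 = 36
result = 36-9 = 27
result = 36*9 = 324
result = 36-9 = 27
t = 9+27 = 36
ans = 9//2 = 4

27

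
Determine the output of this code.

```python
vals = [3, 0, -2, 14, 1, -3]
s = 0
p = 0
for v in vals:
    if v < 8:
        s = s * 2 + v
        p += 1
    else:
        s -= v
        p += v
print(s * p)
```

-323

v=3: <8, s = 0*2+3 = 3; p=1
v=0: <8, s = 3*2+0 = 6; p=2
v=-2: <8, s = 6*2+(-2) = 10; p=3
v=14: not <8, s = 10-14 = -4; p=17
v=1: <8, s = (-4)*2+1 = -7; p=18
v=-3: <8, s = (-7)*2+(-3) = -17; p=19
s*p = (-17)*19 = -323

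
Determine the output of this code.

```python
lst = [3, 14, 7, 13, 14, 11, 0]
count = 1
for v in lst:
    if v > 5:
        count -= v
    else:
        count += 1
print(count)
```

v=3: not >5, count = 1+1 = 2
v=14: >5, count = 2-14 = -12
v=7: >5, count = (-12)-7 = -19
v=13: >5, count = (-19)-13 = -32
v=14: >5, count = (-32)-14 = -46
v=11: >5, count = (-46)-11 = -57
v=0: not >5, count = (-57)+1 = -56

-56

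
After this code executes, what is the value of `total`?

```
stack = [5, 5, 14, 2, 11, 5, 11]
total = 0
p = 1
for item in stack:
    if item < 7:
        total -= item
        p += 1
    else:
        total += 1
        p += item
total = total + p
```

27

item=5: <7, total = 0-5 = -5; p=2
item=5: <7, total = (-5)-5 = -10; p=3
item=14: not <7, total = (-10)+1 = -9; p=17
item=2: <7, total = (-9)-2 = -11; p=18
item=11: not <7, total = (-11)+1 = -10; p=29
item=5: <7, total = (-10)-5 = -15; p=30
item=11: not <7, total = (-15)+1 = -14; p=41
total+p = (-14)+41 = 27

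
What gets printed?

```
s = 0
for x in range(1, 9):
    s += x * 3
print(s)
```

x=1: s = 0+1*3 = 3
x=2: s = 3+2*3 = 9
x=3: s = 9+3*3 = 18
x=4: s = 18+4*3 = 30
x=5: s = 30+5*3 = 45
x=6: s = 45+6*3 = 63
x=7: s = 63+7*3 = 84
x=8: s = 84+8*3 = 108

108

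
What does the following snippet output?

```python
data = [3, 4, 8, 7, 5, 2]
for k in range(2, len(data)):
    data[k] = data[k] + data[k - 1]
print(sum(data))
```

88

k=2: data[2] = 8+4 = 12 → [3, 4, 12, 7, 5, 2]
k=3: data[3] = 7+12 = 19 → [3, 4, 12, 19, 5, 2]
k=4: data[4] = 5+19 = 24 → [3, 4, 12, 19, 24, 2]
k=5: data[5] = 2+24 = 26 → [3, 4, 12, 19, 24, 26]
sum = 88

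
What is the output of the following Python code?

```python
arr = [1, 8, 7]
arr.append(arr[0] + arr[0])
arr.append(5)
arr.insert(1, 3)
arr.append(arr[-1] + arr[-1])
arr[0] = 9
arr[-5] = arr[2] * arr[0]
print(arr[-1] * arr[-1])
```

100

append arr[0]+arr[0] = 1+1 = 2 → [1, 8, 7, 2]
append 5 → [1, 8, 7, 2, 5]
insert 3 at 1 → [1, 3, 8, 7, 2, 5]
append arr[-1]+arr[-1] = 5+5 = 10 → [1, 3, 8, 7, 2, 5, 10]
arr[0] = 9 → [9, 3, 8, 7, 2, 5, 10]
arr[-5] = arr[2]*arr[0] = 8*9 = 72 → [9, 3, 72, 7, 2, 5, 10]
arr[-1]*arr[-1] = 10*10 = 100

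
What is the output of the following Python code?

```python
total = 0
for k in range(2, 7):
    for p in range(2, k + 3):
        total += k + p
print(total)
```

k=2,p=2: total = 0+4 = 4
k=2,p=3: total = 4+5 = 9
k=2,p=4: total = 9+6 = 15
k=3,p=2: total = 15+5 = 20
k=3,p=3: total = 20+6 = 26
k=3,p=4: total = 26+7 = 33
k=3,p=5: total = 33+8 = 41
k=4,p=2: total = 41+6 = 47
k=4,p=3: total = 47+7 = 54
k=4,p=4: total = 54+8 = 62
k=4,p=5: total = 62+9 = 71
k=4,p=6: total = 71+10 = 81
k=5,p=2: total = 81+7 = 88
k=5,p=3: total = 88+8 = 96
k=5,p=4: total = 96+9 = 105
k=5,p=5: total = 105+10 = 115
k=5,p=6: total = 115+11 = 126
k=5,p=7: total = 126+12 = 138
k=6,p=2: total = 138+8 = 146
k=6,p=3: total = 146+9 = 155
k=6,p=4: total = 155+10 = 165
k=6,p=5: total = 165+11 = 176
k=6,p=6: total = 176+12 = 188
k=6,p=7: total = 188+13 = 201
k=6,p=8: total = 201+14 = 215

215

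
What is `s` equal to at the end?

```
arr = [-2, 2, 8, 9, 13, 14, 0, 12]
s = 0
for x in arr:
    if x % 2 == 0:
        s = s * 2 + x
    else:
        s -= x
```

-76

x=-2: even, s = 0*2+(-2) = -2
x=2: even, s = (-2)*2+2 = -2
x=8: even, s = (-2)*2+8 = 4
x=9: not even, s = 4-9 = -5
x=13: not even, s = (-5)-13 = -18
x=14: even, s = (-18)*2+14 = -22
x=0: even, s = (-22)*2+0 = -44
x=12: even, s = (-44)*2+12 = -76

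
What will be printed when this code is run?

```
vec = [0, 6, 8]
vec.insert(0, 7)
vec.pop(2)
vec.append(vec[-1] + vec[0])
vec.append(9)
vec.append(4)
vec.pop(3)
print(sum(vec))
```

28

insert 7 at 0 → [7, 0, 6, 8]
pop(2) removes 6 → [7, 0, 8]
append vec[-1]+vec[0] = 8+7 = 15 → [7, 0, 8, 15]
append 9 → [7, 0, 8, 15, 9]
append 4 → [7, 0, 8, 15, 9, 4]
pop(3) removes 15 → [7, 0, 8, 9, 4]
sum = 28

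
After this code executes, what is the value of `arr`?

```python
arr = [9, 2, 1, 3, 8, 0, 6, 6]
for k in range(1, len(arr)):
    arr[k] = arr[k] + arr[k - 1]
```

[9, 11, 12, 15, 23, 23, 29, 35]

k=1: arr[1] = 2+9 = 11 → [9, 11, 1, 3, 8, 0, 6, 6]
k=2: arr[2] = 1+11 = 12 → [9, 11, 12, 3, 8, 0, 6, 6]
k=3: arr[3] = 3+12 = 15 → [9, 11, 12, 15, 8, 0, 6, 6]
k=4: arr[4] = 8+15 = 23 → [9, 11, 12, 15, 23, 0, 6, 6]
k=5: arr[5] = 0+23 = 23 → [9, 11, 12, 15, 23, 23, 6, 6]
k=6: arr[6] = 6+23 = 29 → [9, 11, 12, 15, 23, 23, 29, 6]
k=7: arr[7] = 6+29 = 35 → [9, 11, 12, 15, 23, 23, 29, 35]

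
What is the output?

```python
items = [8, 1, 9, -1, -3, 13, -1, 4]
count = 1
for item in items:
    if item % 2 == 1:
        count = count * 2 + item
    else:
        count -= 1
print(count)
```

item=8: not odd, count = 1-1 = 0
item=1: odd, count = 0*2+1 = 1
item=9: odd, count = 1*2+9 = 11
item=-1: odd, count = 11*2+(-1) = 21
item=-3: odd, count = 21*2+(-3) = 39
item=13: odd, count = 39*2+13 = 91
item=-1: odd, count = 91*2+(-1) = 181
item=4: not odd, count = 181-1 = 180

180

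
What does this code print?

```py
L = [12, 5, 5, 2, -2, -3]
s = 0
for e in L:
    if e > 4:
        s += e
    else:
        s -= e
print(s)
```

e=12: >4, s = 0+12 = 12
e=5: >4, s = 12+5 = 17
e=5: >4, s = 17+5 = 22
e=2: not >4, s = 22-2 = 20
e=-2: not >4, s = 20-(-2) = 22
e=-3: not >4, s = 22-(-3) = 25

25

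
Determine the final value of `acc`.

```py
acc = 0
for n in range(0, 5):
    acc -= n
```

-10

n=0: acc = 0-0 = 0
n=1: acc = 0-1 = -1
n=2: acc = (-1)-2 = -3
n=3: acc = (-3)-3 = -6
n=4: acc = (-6)-4 = -10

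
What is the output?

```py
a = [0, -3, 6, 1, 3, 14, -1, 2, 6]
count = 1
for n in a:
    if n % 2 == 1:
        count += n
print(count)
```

n=0: not odd
n=-3: odd, count = 1+(-3) = -2
n=6: not odd
n=1: odd, count = (-2)+1 = -1
n=3: odd, count = (-1)+3 = 2
n=14: not odd
n=-1: odd, count = 2+(-1) = 1
n=2: not odd
n=6: not odd

1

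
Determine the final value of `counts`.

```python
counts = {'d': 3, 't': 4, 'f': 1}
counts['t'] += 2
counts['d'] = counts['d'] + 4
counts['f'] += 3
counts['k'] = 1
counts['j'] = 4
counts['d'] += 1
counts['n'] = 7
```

counts['t'] = 4+2 = 6 → {'d': 3, 't': 6, 'f': 1}
counts['d'] = counts['d']+4 = 7 → {'d': 7, 't': 6, 'f': 1}
counts['f'] = 1+3 = 4 → {'d': 7, 't': 6, 'f': 4}
counts['k'] = 1 → {'d': 7, 't': 6, 'f': 4, 'k': 1}
counts['j'] = 4 → {'d': 7, 't': 6, 'f': 4, 'k': 1, 'j': 4}
counts['d'] = 7+1 = 8 → {'d': 8, 't': 6, 'f': 4, 'k': 1, 'j': 4}
counts['n'] = 7 → {'d': 8, 't': 6, 'f': 4, 'k': 1, 'j': 4, 'n': 7}

{'d': 8, 't': 6, 'f': 4, 'k': 1, 'j': 4, 'n': 7}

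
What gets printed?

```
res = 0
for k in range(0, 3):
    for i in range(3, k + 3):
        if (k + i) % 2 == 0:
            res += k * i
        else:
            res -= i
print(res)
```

8

k=1,i=3: even sum, res = 0+3 = 3
k=2,i=3: odd sum, res = 3-3 = 0
k=2,i=4: even sum, res = 0+8 = 8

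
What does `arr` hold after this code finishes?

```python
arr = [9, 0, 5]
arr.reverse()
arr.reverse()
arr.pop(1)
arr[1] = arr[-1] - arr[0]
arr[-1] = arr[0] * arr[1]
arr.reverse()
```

[-36, 9]

reverse → [5, 0, 9]
reverse → [9, 0, 5]
pop(1) removes 0 → [9, 5]
arr[1] = arr[-1]-arr[0] = 5-9 = -4 → [9, -4]
arr[-1] = arr[0]*arr[1] = 9*(-4) = -36 → [9, -36]
reverse → [-36, 9]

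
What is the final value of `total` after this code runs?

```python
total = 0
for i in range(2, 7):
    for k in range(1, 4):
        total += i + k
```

i=2,k=1: total = 0+3 = 3
i=2,k=2: total = 3+4 = 7
i=2,k=3: total = 7+5 = 12
i=3,k=1: total = 12+4 = 16
i=3,k=2: total = 16+5 = 21
i=3,k=3: total = 21+6 = 27
i=4,k=1: total = 27+5 = 32
i=4,k=2: total = 32+6 = 38
i=4,k=3: total = 38+7 = 45
i=5,k=1: total = 45+6 = 51
i=5,k=2: total = 51+7 = 58
i=5,k=3: total = 58+8 = 66
i=6,k=1: total = 66+7 = 73
i=6,k=2: total = 73+8 = 81
i=6,k=3: total = 81+9 = 90

90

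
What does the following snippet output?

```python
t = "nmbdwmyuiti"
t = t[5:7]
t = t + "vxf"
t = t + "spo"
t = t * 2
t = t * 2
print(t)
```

slice [5:7] → 'my'
+ 'vxf' → 'myvxf'
+ 'spo' → 'myvxfspo'
repeat ×2 → 'myvxfspomyvxfspo'
repeat ×2 → 'myvxfspomyvxfspomyvxfspomyvxfspo'

myvxfspomyvxfspomyvxfspomyvxfspo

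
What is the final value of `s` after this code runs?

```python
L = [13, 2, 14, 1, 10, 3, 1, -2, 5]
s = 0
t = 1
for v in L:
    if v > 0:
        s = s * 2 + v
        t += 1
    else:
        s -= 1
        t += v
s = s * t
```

16471

v=13: >0, s = 0*2+13 = 13; t=2
v=2: >0, s = 13*2+2 = 28; t=3
v=14: >0, s = 28*2+14 = 70; t=4
v=1: >0, s = 70*2+1 = 141; t=5
v=10: >0, s = 141*2+10 = 292; t=6
v=3: >0, s = 292*2+3 = 587; t=7
v=1: >0, s = 587*2+1 = 1175; t=8
v=-2: not >0, s = 1175-1 = 1174; t=6
v=5: >0, s = 1174*2+5 = 2353; t=7
s*t = 2353*7 = 16471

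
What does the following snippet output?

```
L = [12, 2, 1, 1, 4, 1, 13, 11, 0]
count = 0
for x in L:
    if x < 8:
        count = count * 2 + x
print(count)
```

x=12: not <8
x=2: <8, count = 0*2+2 = 2
x=1: <8, count = 2*2+1 = 5
x=1: <8, count = 5*2+1 = 11
x=4: <8, count = 11*2+4 = 26
x=1: <8, count = 26*2+1 = 53
x=13: not <8
x=11: not <8
x=0: <8, count = 53*2+0 = 106

106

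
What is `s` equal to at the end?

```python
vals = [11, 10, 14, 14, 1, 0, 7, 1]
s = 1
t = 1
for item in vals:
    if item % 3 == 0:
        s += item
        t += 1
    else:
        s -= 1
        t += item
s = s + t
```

54

item=11: not %3==0, s = 1-1 = 0; t=12
item=10: not %3==0, s = 0-1 = -1; t=22
item=14: not %3==0, s = (-1)-1 = -2; t=36
item=14: not %3==0, s = (-2)-1 = -3; t=50
item=1: not %3==0, s = (-3)-1 = -4; t=51
item=0: %3==0, s = (-4)+0 = -4; t=52
item=7: not %3==0, s = (-4)-1 = -5; t=59
item=1: not %3==0, s = (-5)-1 = -6; t=60
s+t = (-6)+60 = 54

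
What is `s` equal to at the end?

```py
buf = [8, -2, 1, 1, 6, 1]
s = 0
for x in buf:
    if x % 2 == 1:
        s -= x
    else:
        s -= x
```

x=8: not odd, s = 0-8 = -8
x=-2: not odd, s = (-8)-(-2) = -6
x=1: odd, s = (-6)-1 = -7
x=1: odd, s = (-7)-1 = -8
x=6: not odd, s = (-8)-6 = -14
x=1: odd, s = (-14)-1 = -15

-15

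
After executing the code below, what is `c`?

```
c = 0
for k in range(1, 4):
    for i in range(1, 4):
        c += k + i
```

36

k=1,i=1: c = 0+2 = 2
k=1,i=2: c = 2+3 = 5
k=1,i=3: c = 5+4 = 9
k=2,i=1: c = 9+3 = 12
k=2,i=2: c = 12+4 = 16
k=2,i=3: c = 16+5 = 21
k=3,i=1: c = 21+4 = 25
k=3,i=2: c = 25+5 = 30
k=3,i=3: c = 30+6 = 36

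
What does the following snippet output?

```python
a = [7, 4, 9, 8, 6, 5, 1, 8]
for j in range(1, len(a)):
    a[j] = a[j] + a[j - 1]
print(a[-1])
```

j=1: a[1] = 4+7 = 11 → [7, 11, 9, 8, 6, 5, 1, 8]
j=2: a[2] = 9+11 = 20 → [7, 11, 20, 8, 6, 5, 1, 8]
j=3: a[3] = 8+20 = 28 → [7, 11, 20, 28, 6, 5, 1, 8]
j=4: a[4] = 6+28 = 34 → [7, 11, 20, 28, 34, 5, 1, 8]
j=5: a[5] = 5+34 = 39 → [7, 11, 20, 28, 34, 39, 1, 8]
j=6: a[6] = 1+39 = 40 → [7, 11, 20, 28, 34, 39, 40, 8]
j=7: a[7] = 8+40 = 48 → [7, 11, 20, 28, 34, 39, 40, 48]

48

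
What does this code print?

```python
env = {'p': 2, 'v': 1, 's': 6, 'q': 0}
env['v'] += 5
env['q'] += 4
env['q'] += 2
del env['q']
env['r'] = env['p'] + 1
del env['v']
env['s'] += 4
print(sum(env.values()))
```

env['v'] = 1+5 = 6 → {'p': 2, 'v': 6, 's': 6, 'q': 0}
env['q'] = 0+4 = 4 → {'p': 2, 'v': 6, 's': 6, 'q': 4}
env['q'] = 4+2 = 6 → {'p': 2, 'v': 6, 's': 6, 'q': 6}
del 'q' → {'p': 2, 'v': 6, 's': 6}
env['r'] = env['p']+1 = 3 → {'p': 2, 'v': 6, 's': 6, 'r': 3}
del 'v' → {'p': 2, 's': 6, 'r': 3}
env['s'] = 6+4 = 10 → {'p': 2, 's': 10, 'r': 3}
sum of values = 15

15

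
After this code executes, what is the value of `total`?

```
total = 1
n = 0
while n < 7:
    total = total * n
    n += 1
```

n=0: total = 1*0 = 0
n=1: total = 0*1 = 0
n=2: total = 0*2 = 0
n=3: total = 0*3 = 0
n=4: total = 0*4 = 0
n=5: total = 0*5 = 0
n=6: total = 0*6 = 0

0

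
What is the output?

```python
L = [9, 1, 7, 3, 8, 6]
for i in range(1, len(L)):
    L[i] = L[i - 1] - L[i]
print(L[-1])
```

-16

i=1: L[1] = 9-1 = 8 → [9, 8, 7, 3, 8, 6]
i=2: L[2] = 8-7 = 1 → [9, 8, 1, 3, 8, 6]
i=3: L[3] = 1-3 = -2 → [9, 8, 1, -2, 8, 6]
i=4: L[4] = (-2)-8 = -10 → [9, 8, 1, -2, -10, 6]
i=5: L[5] = (-10)-6 = -16 → [9, 8, 1, -2, -10, -16]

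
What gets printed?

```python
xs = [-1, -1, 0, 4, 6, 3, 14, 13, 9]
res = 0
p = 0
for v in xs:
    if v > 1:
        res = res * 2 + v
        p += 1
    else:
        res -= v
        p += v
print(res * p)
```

v=-1: not >1, res = 0-(-1) = 1; p=-1
v=-1: not >1, res = 1-(-1) = 2; p=-2
v=0: not >1, res = 2-0 = 2; p=-2
v=4: >1, res = 2*2+4 = 8; p=-1
v=6: >1, res = 8*2+6 = 22; p=0
v=3: >1, res = 22*2+3 = 47; p=1
v=14: >1, res = 47*2+14 = 108; p=2
v=13: >1, res = 108*2+13 = 229; p=3
v=9: >1, res = 229*2+9 = 467; p=4
res*p = 467*4 = 1868

1868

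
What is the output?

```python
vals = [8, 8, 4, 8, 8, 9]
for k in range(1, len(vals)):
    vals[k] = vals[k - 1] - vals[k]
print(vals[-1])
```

-29

k=1: vals[1] = 8-8 = 0 → [8, 0, 4, 8, 8, 9]
k=2: vals[2] = 0-4 = -4 → [8, 0, -4, 8, 8, 9]
k=3: vals[3] = (-4)-8 = -12 → [8, 0, -4, -12, 8, 9]
k=4: vals[4] = (-12)-8 = -20 → [8, 0, -4, -12, -20, 9]
k=5: vals[5] = (-20)-9 = -29 → [8, 0, -4, -12, -20, -29]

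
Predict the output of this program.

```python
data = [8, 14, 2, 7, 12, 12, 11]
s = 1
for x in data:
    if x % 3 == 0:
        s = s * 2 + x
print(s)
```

x=8: not %3==0
x=14: not %3==0
x=2: not %3==0
x=7: not %3==0
x=12: %3==0, s = 1*2+12 = 14
x=12: %3==0, s = 14*2+12 = 40
x=11: not %3==0

40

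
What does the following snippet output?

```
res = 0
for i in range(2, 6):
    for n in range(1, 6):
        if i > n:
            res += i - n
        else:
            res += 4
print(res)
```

i=2,n=1: 2>1, res = 0+1 = 1
i=2,n=2: not 2>2, res = 1+4 = 5
i=2,n=3: not 2>3, res = 5+4 = 9
i=2,n=4: not 2>4, res = 9+4 = 13
i=2,n=5: not 2>5, res = 13+4 = 17
i=3,n=1: 3>1, res = 17+2 = 19
i=3,n=2: 3>2, res = 19+1 = 20
i=3,n=3: not 3>3, res = 20+4 = 24
i=3,n=4: not 3>4, res = 24+4 = 28
i=3,n=5: not 3>5, res = 28+4 = 32
i=4,n=1: 4>1, res = 32+3 = 35
i=4,n=2: 4>2, res = 35+2 = 37
i=4,n=3: 4>3, res = 37+1 = 38
i=4,n=4: not 4>4, res = 38+4 = 42
i=4,n=5: not 4>5, res = 42+4 = 46
i=5,n=1: 5>1, res = 46+4 = 50
i=5,n=2: 5>2, res = 50+3 = 53
i=5,n=3: 5>3, res = 53+2 = 55
i=5,n=4: 5>4, res = 55+1 = 56
i=5,n=5: not 5>5, res = 56+4 = 60

60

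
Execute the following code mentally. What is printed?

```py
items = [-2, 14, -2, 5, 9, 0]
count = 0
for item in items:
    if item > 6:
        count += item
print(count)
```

23

item=-2: not >6
item=14: >6, count = 0+14 = 14
item=-2: not >6
item=5: not >6
item=9: >6, count = 14+9 = 23
item=0: not >6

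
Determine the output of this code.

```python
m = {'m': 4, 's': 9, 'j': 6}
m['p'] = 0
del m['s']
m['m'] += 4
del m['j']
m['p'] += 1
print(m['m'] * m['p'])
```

m['p'] = 0 → {'m': 4, 's': 9, 'j': 6, 'p': 0}
del 's' → {'m': 4, 'j': 6, 'p': 0}
m['m'] = 4+4 = 8 → {'m': 8, 'j': 6, 'p': 0}
del 'j' → {'m': 8, 'p': 0}
m['p'] = 0+1 = 1 → {'m': 8, 'p': 1}
m['m']*m['p'] = 8*1 = 8

8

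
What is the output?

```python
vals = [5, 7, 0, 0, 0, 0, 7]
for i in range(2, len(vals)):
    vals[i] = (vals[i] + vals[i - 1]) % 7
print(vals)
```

[5, 7, 0, 0, 0, 0, 0]

i=2: vals[2] = (0+7)%7 = 0 → [5, 7, 0, 0, 0, 0, 7]
i=3: vals[3] = (0+0)%7 = 0 → [5, 7, 0, 0, 0, 0, 7]
i=4: vals[4] = (0+0)%7 = 0 → [5, 7, 0, 0, 0, 0, 7]
i=5: vals[5] = (0+0)%7 = 0 → [5, 7, 0, 0, 0, 0, 7]
i=6: vals[6] = (7+0)%7 = 0 → [5, 7, 0, 0, 0, 0, 0]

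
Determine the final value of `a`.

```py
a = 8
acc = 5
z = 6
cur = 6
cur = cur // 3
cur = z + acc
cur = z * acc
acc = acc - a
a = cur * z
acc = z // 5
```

cur = 6//3 = 2
cur = 6+5 = 11
cur = 6*5 = 30
acc = 5-8 = -3
a = 30*6 = 180
acc = 6//5 = 1

180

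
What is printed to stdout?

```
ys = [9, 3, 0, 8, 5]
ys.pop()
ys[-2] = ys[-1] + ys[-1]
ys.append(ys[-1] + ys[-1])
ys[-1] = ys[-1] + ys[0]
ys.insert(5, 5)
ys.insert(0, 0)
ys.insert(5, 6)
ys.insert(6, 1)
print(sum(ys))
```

73

pop() removes 5 → [9, 3, 0, 8]
ys[-2] = ys[-1]+ys[-1] = 8+8 = 16 → [9, 3, 16, 8]
append ys[-1]+ys[-1] = 8+8 = 16 → [9, 3, 16, 8, 16]
ys[-1] = ys[-1]+ys[0] = 16+9 = 25 → [9, 3, 16, 8, 25]
insert 5 at 5 → [9, 3, 16, 8, 25, 5]
insert 0 at 0 → [0, 9, 3, 16, 8, 25, 5]
insert 6 at 5 → [0, 9, 3, 16, 8, 6, 25, 5]
insert 1 at 6 → [0, 9, 3, 16, 8, 6, 1, 25, 5]
sum = 73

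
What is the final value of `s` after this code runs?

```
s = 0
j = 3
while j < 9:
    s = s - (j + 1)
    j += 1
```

j=3: s = 0-4 = -4
j=4: s = (-4)-5 = -9
j=5: s = (-9)-6 = -15
j=6: s = (-15)-7 = -22
j=7: s = (-22)-8 = -30
j=8: s = (-30)-9 = -39

-39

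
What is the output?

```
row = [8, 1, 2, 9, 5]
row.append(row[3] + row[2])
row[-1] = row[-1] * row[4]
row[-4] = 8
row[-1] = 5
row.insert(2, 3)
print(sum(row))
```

append row[3]+row[2] = 9+2 = 11 → [8, 1, 2, 9, 5, 11]
row[-1] = row[-1]*row[4] = 11*5 = 55 → [8, 1, 2, 9, 5, 55]
row[-4] = 8 → [8, 1, 8, 9, 5, 55]
row[-1] = 5 → [8, 1, 8, 9, 5, 5]
insert 3 at 2 → [8, 1, 3, 8, 9, 5, 5]
sum = 39

39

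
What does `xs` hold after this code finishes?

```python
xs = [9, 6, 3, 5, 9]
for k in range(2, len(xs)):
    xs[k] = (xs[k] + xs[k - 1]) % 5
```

k=2: xs[2] = (3+6)%5 = 4 → [9, 6, 4, 5, 9]
k=3: xs[3] = (5+4)%5 = 4 → [9, 6, 4, 4, 9]
k=4: xs[4] = (9+4)%5 = 3 → [9, 6, 4, 4, 3]

[9, 6, 4, 4, 3]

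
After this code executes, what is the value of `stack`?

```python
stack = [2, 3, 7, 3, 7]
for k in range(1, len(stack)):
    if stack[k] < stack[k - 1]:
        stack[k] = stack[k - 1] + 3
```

k=1: 3>=2, unchanged → [2, 3, 7, 3, 7]
k=2: 7>=3, unchanged → [2, 3, 7, 3, 7]
k=3: 3<7, stack[3] = 7+3 = 10 → [2, 3, 7, 10, 7]
k=4: 7<10, stack[4] = 10+3 = 13 → [2, 3, 7, 10, 13]

[2, 3, 7, 10, 13]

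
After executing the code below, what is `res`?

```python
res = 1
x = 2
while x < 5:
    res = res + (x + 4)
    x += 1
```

x=2: res = 1+6 = 7
x=3: res = 7+7 = 14
x=4: res = 14+8 = 22

22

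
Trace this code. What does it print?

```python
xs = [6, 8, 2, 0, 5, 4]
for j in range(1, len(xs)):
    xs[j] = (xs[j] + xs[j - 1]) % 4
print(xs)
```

[6, 2, 0, 0, 1, 1]

j=1: xs[1] = (8+6)%4 = 2 → [6, 2, 2, 0, 5, 4]
j=2: xs[2] = (2+2)%4 = 0 → [6, 2, 0, 0, 5, 4]
j=3: xs[3] = (0+0)%4 = 0 → [6, 2, 0, 0, 5, 4]
j=4: xs[4] = (5+0)%4 = 1 → [6, 2, 0, 0, 1, 4]
j=5: xs[5] = (4+1)%4 = 1 → [6, 2, 0, 0, 1, 1]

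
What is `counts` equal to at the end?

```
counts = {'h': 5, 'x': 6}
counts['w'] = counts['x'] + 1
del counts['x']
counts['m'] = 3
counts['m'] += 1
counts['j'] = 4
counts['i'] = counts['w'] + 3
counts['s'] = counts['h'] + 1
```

counts['w'] = counts['x']+1 = 7 → {'h': 5, 'x': 6, 'w': 7}
del 'x' → {'h': 5, 'w': 7}
counts['m'] = 3 → {'h': 5, 'w': 7, 'm': 3}
counts['m'] = 3+1 = 4 → {'h': 5, 'w': 7, 'm': 4}
counts['j'] = 4 → {'h': 5, 'w': 7, 'm': 4, 'j': 4}
counts['i'] = counts['w']+3 = 10 → {'h': 5, 'w': 7, 'm': 4, 'j': 4, 'i': 10}
counts['s'] = counts['h']+1 = 6 → {'h': 5, 'w': 7, 'm': 4, 'j': 4, 'i': 10, 's': 6}

{'h': 5, 'w': 7, 'm': 4, 'j': 4, 'i': 10, 's': 6}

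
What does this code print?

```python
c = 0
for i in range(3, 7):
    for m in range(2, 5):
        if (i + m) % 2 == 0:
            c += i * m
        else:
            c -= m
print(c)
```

i=3,m=2: odd sum, c = 0-2 = -2
i=3,m=3: even sum, c = (-2)+9 = 7
i=3,m=4: odd sum, c = 7-4 = 3
i=4,m=2: even sum, c = 3+8 = 11
i=4,m=3: odd sum, c = 11-3 = 8
i=4,m=4: even sum, c = 8+16 = 24
i=5,m=2: odd sum, c = 24-2 = 22
i=5,m=3: even sum, c = 22+15 = 37
i=5,m=4: odd sum, c = 37-4 = 33
i=6,m=2: even sum, c = 33+12 = 45
i=6,m=3: odd sum, c = 45-3 = 42
i=6,m=4: even sum, c = 42+24 = 66

66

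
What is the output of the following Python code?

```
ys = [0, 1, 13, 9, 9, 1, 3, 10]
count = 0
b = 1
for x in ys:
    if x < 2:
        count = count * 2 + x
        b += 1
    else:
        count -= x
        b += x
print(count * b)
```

-3456

x=0: <2, count = 0*2+0 = 0; b=2
x=1: <2, count = 0*2+1 = 1; b=3
x=13: not <2, count = 1-13 = -12; b=16
x=9: not <2, count = (-12)-9 = -21; b=25
x=9: not <2, count = (-21)-9 = -30; b=34
x=1: <2, count = (-30)*2+1 = -59; b=35
x=3: not <2, count = (-59)-3 = -62; b=38
x=10: not <2, count = (-62)-10 = -72; b=48
count*b = (-72)*48 = -3456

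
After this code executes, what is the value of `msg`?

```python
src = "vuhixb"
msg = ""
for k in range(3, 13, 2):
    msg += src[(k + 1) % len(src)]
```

k=3: add src[4]='x' → 'x'
k=5: add src[0]='v' → 'xv'
k=7: add src[2]='h' → 'xvh'
k=9: add src[4]='x' → 'xvhx'
k=11: add src[0]='v' → 'xvhxv'

'xvhxv'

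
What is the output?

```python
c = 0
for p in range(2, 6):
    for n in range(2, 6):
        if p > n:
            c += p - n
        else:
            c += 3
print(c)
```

p=2,n=2: not 2>2, c = 0+3 = 3
p=2,n=3: not 2>3, c = 3+3 = 6
p=2,n=4: not 2>4, c = 6+3 = 9
p=2,n=5: not 2>5, c = 9+3 = 12
p=3,n=2: 3>2, c = 12+1 = 13
p=3,n=3: not 3>3, c = 13+3 = 16
p=3,n=4: not 3>4, c = 16+3 = 19
p=3,n=5: not 3>5, c = 19+3 = 22
p=4,n=2: 4>2, c = 22+2 = 24
p=4,n=3: 4>3, c = 24+1 = 25
p=4,n=4: not 4>4, c = 25+3 = 28
p=4,n=5: not 4>5, c = 28+3 = 31
p=5,n=2: 5>2, c = 31+3 = 34
p=5,n=3: 5>3, c = 34+2 = 36
p=5,n=4: 5>4, c = 36+1 = 37
p=5,n=5: not 5>5, c = 37+3 = 40

40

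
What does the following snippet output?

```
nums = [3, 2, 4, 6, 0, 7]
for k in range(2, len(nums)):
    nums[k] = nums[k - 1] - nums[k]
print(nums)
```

[3, 2, -2, -8, -8, -15]

k=2: nums[2] = 2-4 = -2 → [3, 2, -2, 6, 0, 7]
k=3: nums[3] = (-2)-6 = -8 → [3, 2, -2, -8, 0, 7]
k=4: nums[4] = (-8)-0 = -8 → [3, 2, -2, -8, -8, 7]
k=5: nums[5] = (-8)-7 = -15 → [3, 2, -2, -8, -8, -15]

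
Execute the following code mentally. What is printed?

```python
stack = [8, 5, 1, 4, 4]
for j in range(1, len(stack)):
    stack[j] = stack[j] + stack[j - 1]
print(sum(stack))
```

j=1: stack[1] = 5+8 = 13 → [8, 13, 1, 4, 4]
j=2: stack[2] = 1+13 = 14 → [8, 13, 14, 4, 4]
j=3: stack[3] = 4+14 = 18 → [8, 13, 14, 18, 4]
j=4: stack[4] = 4+18 = 22 → [8, 13, 14, 18, 22]
sum = 75

75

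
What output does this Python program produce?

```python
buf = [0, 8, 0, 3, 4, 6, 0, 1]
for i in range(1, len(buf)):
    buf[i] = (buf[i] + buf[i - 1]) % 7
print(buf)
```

i=1: buf[1] = (8+0)%7 = 1 → [0, 1, 0, 3, 4, 6, 0, 1]
i=2: buf[2] = (0+1)%7 = 1 → [0, 1, 1, 3, 4, 6, 0, 1]
i=3: buf[3] = (3+1)%7 = 4 → [0, 1, 1, 4, 4, 6, 0, 1]
i=4: buf[4] = (4+4)%7 = 1 → [0, 1, 1, 4, 1, 6, 0, 1]
i=5: buf[5] = (6+1)%7 = 0 → [0, 1, 1, 4, 1, 0, 0, 1]
i=6: buf[6] = (0+0)%7 = 0 → [0, 1, 1, 4, 1, 0, 0, 1]
i=7: buf[7] = (1+0)%7 = 1 → [0, 1, 1, 4, 1, 0, 0, 1]

[0, 1, 1, 4, 1, 0, 0, 1]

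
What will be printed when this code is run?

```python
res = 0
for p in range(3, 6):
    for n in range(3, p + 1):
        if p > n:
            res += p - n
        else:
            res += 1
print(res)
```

7

p=3,n=3: not 3>3, res = 0+1 = 1
p=4,n=3: 4>3, res = 1+1 = 2
p=4,n=4: not 4>4, res = 2+1 = 3
p=5,n=3: 5>3, res = 3+2 = 5
p=5,n=4: 5>4, res = 5+1 = 6
p=5,n=5: not 5>5, res = 6+1 = 7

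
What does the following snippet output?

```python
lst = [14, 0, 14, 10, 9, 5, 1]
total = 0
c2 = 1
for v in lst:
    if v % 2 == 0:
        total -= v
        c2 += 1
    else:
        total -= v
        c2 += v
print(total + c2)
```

-33

v=14: even, total = 0-14 = -14; c2=2
v=0: even, total = (-14)-0 = -14; c2=3
v=14: even, total = (-14)-14 = -28; c2=4
v=10: even, total = (-28)-10 = -38; c2=5
v=9: not even, total = (-38)-9 = -47; c2=14
v=5: not even, total = (-47)-5 = -52; c2=19
v=1: not even, total = (-52)-1 = -53; c2=20
total+c2 = (-53)+20 = -33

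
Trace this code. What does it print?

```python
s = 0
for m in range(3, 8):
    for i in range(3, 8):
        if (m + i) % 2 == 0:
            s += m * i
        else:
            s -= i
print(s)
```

m=3,i=3: even sum, s = 0+9 = 9
m=3,i=4: odd sum, s = 9-4 = 5
m=3,i=5: even sum, s = 5+15 = 20
m=3,i=6: odd sum, s = 20-6 = 14
m=3,i=7: even sum, s = 14+21 = 35
m=4,i=3: odd sum, s = 35-3 = 32
m=4,i=4: even sum, s = 32+16 = 48
m=4,i=5: odd sum, s = 48-5 = 43
m=4,i=6: even sum, s = 43+24 = 67
m=4,i=7: odd sum, s = 67-7 = 60
m=5,i=3: even sum, s = 60+15 = 75
m=5,i=4: odd sum, s = 75-4 = 71
m=5,i=5: even sum, s = 71+25 = 96
m=5,i=6: odd sum, s = 96-6 = 90
m=5,i=7: even sum, s = 90+35 = 125
m=6,i=3: odd sum, s = 125-3 = 122
m=6,i=4: even sum, s = 122+24 = 146
m=6,i=5: odd sum, s = 146-5 = 141
m=6,i=6: even sum, s = 141+36 = 177
m=6,i=7: odd sum, s = 177-7 = 170
m=7,i=3: even sum, s = 170+21 = 191
m=7,i=4: odd sum, s = 191-4 = 187
m=7,i=5: even sum, s = 187+35 = 222
m=7,i=6: odd sum, s = 222-6 = 216
m=7,i=7: even sum, s = 216+49 = 265

265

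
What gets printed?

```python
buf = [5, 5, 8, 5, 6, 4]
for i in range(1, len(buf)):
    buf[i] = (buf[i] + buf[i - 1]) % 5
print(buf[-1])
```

3

i=1: buf[1] = (5+5)%5 = 0 → [5, 0, 8, 5, 6, 4]
i=2: buf[2] = (8+0)%5 = 3 → [5, 0, 3, 5, 6, 4]
i=3: buf[3] = (5+3)%5 = 3 → [5, 0, 3, 3, 6, 4]
i=4: buf[4] = (6+3)%5 = 4 → [5, 0, 3, 3, 4, 4]
i=5: buf[5] = (4+4)%5 = 3 → [5, 0, 3, 3, 4, 3]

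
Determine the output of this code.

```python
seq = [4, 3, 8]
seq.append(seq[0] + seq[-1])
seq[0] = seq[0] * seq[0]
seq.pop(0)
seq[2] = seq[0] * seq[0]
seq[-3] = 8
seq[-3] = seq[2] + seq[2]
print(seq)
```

[18, 8, 9]

append seq[0]+seq[-1] = 4+8 = 12 → [4, 3, 8, 12]
seq[0] = seq[0]*seq[0] = 4*4 = 16 → [16, 3, 8, 12]
pop(0) removes 16 → [3, 8, 12]
seq[2] = seq[0]*seq[0] = 3*3 = 9 → [3, 8, 9]
seq[-3] = 8 → [8, 8, 9]
seq[-3] = seq[2]+seq[2] = 9+9 = 18 → [18, 8, 9]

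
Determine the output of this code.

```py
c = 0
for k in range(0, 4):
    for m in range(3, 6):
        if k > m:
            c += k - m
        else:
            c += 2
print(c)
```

k=0,m=3: not 0>3, c = 0+2 = 2
k=0,m=4: not 0>4, c = 2+2 = 4
k=0,m=5: not 0>5, c = 4+2 = 6
k=1,m=3: not 1>3, c = 6+2 = 8
k=1,m=4: not 1>4, c = 8+2 = 10
k=1,m=5: not 1>5, c = 10+2 = 12
k=2,m=3: not 2>3, c = 12+2 = 14
k=2,m=4: not 2>4, c = 14+2 = 16
k=2,m=5: not 2>5, c = 16+2 = 18
k=3,m=3: not 3>3, c = 18+2 = 20
k=3,m=4: not 3>4, c = 20+2 = 22
k=3,m=5: not 3>5, c = 22+2 = 24

24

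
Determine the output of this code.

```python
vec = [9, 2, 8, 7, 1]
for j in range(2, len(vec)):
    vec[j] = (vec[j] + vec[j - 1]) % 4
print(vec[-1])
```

2

j=2: vec[2] = (8+2)%4 = 2 → [9, 2, 2, 7, 1]
j=3: vec[3] = (7+2)%4 = 1 → [9, 2, 2, 1, 1]
j=4: vec[4] = (1+1)%4 = 2 → [9, 2, 2, 1, 2]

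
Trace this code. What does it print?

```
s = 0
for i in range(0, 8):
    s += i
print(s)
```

i=0: s = 0+0 = 0
i=1: s = 0+1 = 1
i=2: s = 1+2 = 3
i=3: s = 3+3 = 6
i=4: s = 6+4 = 10
i=5: s = 10+5 = 15
i=6: s = 15+6 = 21
i=7: s = 21+7 = 28

28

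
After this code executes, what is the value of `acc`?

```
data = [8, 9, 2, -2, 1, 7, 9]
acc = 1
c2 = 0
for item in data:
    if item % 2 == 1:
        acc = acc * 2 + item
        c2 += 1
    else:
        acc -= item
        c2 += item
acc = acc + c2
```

-1

item=8: not odd, acc = 1-8 = -7; c2=8
item=9: odd, acc = (-7)*2+9 = -5; c2=9
item=2: not odd, acc = (-5)-2 = -7; c2=11
item=-2: not odd, acc = (-7)-(-2) = -5; c2=9
item=1: odd, acc = (-5)*2+1 = -9; c2=10
item=7: odd, acc = (-9)*2+7 = -11; c2=11
item=9: odd, acc = (-11)*2+9 = -13; c2=12
acc+c2 = (-13)+12 = -1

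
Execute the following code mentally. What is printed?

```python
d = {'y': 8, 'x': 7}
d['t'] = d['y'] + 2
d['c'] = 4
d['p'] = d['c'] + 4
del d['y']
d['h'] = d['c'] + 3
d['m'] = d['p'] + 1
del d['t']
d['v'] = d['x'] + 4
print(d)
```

{'x': 7, 'c': 4, 'p': 8, 'h': 7, 'm': 9, 'v': 11}

d['t'] = d['y']+2 = 10 → {'y': 8, 'x': 7, 't': 10}
d['c'] = 4 → {'y': 8, 'x': 7, 't': 10, 'c': 4}
d['p'] = d['c']+4 = 8 → {'y': 8, 'x': 7, 't': 10, 'c': 4, 'p': 8}
del 'y' → {'x': 7, 't': 10, 'c': 4, 'p': 8}
d['h'] = d['c']+3 = 7 → {'x': 7, 't': 10, 'c': 4, 'p': 8, 'h': 7}
d['m'] = d['p']+1 = 9 → {'x': 7, 't': 10, 'c': 4, 'p': 8, 'h': 7, 'm': 9}
del 't' → {'x': 7, 'c': 4, 'p': 8, 'h': 7, 'm': 9}
d['v'] = d['x']+4 = 11 → {'x': 7, 'c': 4, 'p': 8, 'h': 7, 'm': 9, 'v': 11}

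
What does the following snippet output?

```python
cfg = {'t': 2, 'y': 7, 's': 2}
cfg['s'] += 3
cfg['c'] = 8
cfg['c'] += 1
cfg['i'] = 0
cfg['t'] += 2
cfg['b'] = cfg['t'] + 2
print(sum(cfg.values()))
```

cfg['s'] = 2+3 = 5 → {'t': 2, 'y': 7, 's': 5}
cfg['c'] = 8 → {'t': 2, 'y': 7, 's': 5, 'c': 8}
cfg['c'] = 8+1 = 9 → {'t': 2, 'y': 7, 's': 5, 'c': 9}
cfg['i'] = 0 → {'t': 2, 'y': 7, 's': 5, 'c': 9, 'i': 0}
cfg['t'] = 2+2 = 4 → {'t': 4, 'y': 7, 's': 5, 'c': 9, 'i': 0}
cfg['b'] = cfg['t']+2 = 6 → {'t': 4, 'y': 7, 's': 5, 'c': 9, 'i': 0, 'b': 6}
sum of values = 31

31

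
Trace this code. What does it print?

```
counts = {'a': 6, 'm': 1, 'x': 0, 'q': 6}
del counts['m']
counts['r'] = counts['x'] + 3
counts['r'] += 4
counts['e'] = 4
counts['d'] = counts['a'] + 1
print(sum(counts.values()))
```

del 'm' → {'a': 6, 'x': 0, 'q': 6}
counts['r'] = counts['x']+3 = 3 → {'a': 6, 'x': 0, 'q': 6, 'r': 3}
counts['r'] = 3+4 = 7 → {'a': 6, 'x': 0, 'q': 6, 'r': 7}
counts['e'] = 4 → {'a': 6, 'x': 0, 'q': 6, 'r': 7, 'e': 4}
counts['d'] = counts['a']+1 = 7 → {'a': 6, 'x': 0, 'q': 6, 'r': 7, 'e': 4, 'd': 7}
sum of values = 30

30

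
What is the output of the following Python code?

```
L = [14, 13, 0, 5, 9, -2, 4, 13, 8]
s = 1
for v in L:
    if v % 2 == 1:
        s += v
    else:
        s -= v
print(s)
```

v=14: not odd, s = 1-14 = -13
v=13: odd, s = (-13)+13 = 0
v=0: not odd, s = 0-0 = 0
v=5: odd, s = 0+5 = 5
v=9: odd, s = 5+9 = 14
v=-2: not odd, s = 14-(-2) = 16
v=4: not odd, s = 16-4 = 12
v=13: odd, s = 12+13 = 25
v=8: not odd, s = 25-8 = 17

17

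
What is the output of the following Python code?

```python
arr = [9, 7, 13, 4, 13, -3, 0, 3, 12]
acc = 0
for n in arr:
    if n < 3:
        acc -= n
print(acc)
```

3

n=9: not <3
n=7: not <3
n=13: not <3
n=4: not <3
n=13: not <3
n=-3: <3, acc = 0-(-3) = 3
n=0: <3, acc = 3-0 = 3
n=3: not <3
n=12: not <3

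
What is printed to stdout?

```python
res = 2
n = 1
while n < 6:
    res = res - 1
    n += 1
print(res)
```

-3

n=1: res = 2-1 = 1
n=2: res = 1-1 = 0
n=3: res = 0-1 = -1
n=4: res = (-1)-1 = -2
n=5: res = (-2)-1 = -3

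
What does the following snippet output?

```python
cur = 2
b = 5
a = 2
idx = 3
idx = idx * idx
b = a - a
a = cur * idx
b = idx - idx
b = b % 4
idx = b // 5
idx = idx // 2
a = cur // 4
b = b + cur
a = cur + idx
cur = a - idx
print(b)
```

idx = 3*3 = 9
b = 2-2 = 0
a = 2*9 = 18
b = 9-9 = 0
b = 0%4 = 0
idx = 0//5 = 0
idx = 0//2 = 0
a = 2//4 = 0
b = 0+2 = 2
a = 2+0 = 2
cur = 2-0 = 2

2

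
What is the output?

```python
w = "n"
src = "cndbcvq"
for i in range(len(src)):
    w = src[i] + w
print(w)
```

qvcbdncn

i=0: prepend 'c' → 'cn'
i=1: prepend 'n' → 'ncn'
i=2: prepend 'd' → 'dncn'
i=3: prepend 'b' → 'bdncn'
i=4: prepend 'c' → 'cbdncn'
i=5: prepend 'v' → 'vcbdncn'
i=6: prepend 'q' → 'qvcbdncn'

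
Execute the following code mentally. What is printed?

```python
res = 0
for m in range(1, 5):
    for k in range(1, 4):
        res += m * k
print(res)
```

60

m=1,k=1: res = 0+1 = 1
m=1,k=2: res = 1+2 = 3
m=1,k=3: res = 3+3 = 6
m=2,k=1: res = 6+2 = 8
m=2,k=2: res = 8+4 = 12
m=2,k=3: res = 12+6 = 18
m=3,k=1: res = 18+3 = 21
m=3,k=2: res = 21+6 = 27
m=3,k=3: res = 27+9 = 36
m=4,k=1: res = 36+4 = 40
m=4,k=2: res = 40+8 = 48
m=4,k=3: res = 48+12 = 60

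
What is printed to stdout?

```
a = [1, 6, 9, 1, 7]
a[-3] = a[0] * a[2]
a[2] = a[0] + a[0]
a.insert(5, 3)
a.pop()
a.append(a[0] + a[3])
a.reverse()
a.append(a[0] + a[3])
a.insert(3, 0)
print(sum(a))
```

a[-3] = a[0]*a[2] = 1*9 = 9 → [1, 6, 9, 1, 7]
a[2] = a[0]+a[0] = 1+1 = 2 → [1, 6, 2, 1, 7]
insert 3 at 5 → [1, 6, 2, 1, 7, 3]
pop() removes 3 → [1, 6, 2, 1, 7]
append a[0]+a[3] = 1+1 = 2 → [1, 6, 2, 1, 7, 2]
reverse → [2, 7, 1, 2, 6, 1]
append a[0]+a[3] = 2+2 = 4 → [2, 7, 1, 2, 6, 1, 4]
insert 0 at 3 → [2, 7, 1, 0, 2, 6, 1, 4]
sum = 23

23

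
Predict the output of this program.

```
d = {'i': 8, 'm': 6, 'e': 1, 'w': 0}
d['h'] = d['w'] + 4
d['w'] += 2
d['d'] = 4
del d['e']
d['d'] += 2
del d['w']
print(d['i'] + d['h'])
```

d['h'] = d['w']+4 = 4 → {'i': 8, 'm': 6, 'e': 1, 'w': 0, 'h': 4}
d['w'] = 0+2 = 2 → {'i': 8, 'm': 6, 'e': 1, 'w': 2, 'h': 4}
d['d'] = 4 → {'i': 8, 'm': 6, 'e': 1, 'w': 2, 'h': 4, 'd': 4}
del 'e' → {'i': 8, 'm': 6, 'w': 2, 'h': 4, 'd': 4}
d['d'] = 4+2 = 6 → {'i': 8, 'm': 6, 'w': 2, 'h': 4, 'd': 6}
del 'w' → {'i': 8, 'm': 6, 'h': 4, 'd': 6}
d['i']+d['h'] = 8+4 = 12

12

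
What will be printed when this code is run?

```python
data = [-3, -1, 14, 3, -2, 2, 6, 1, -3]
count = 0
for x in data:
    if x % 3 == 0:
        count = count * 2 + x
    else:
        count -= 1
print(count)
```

-29

x=-3: %3==0, count = 0*2+(-3) = -3
x=-1: not %3==0, count = (-3)-1 = -4
x=14: not %3==0, count = (-4)-1 = -5
x=3: %3==0, count = (-5)*2+3 = -7
x=-2: not %3==0, count = (-7)-1 = -8
x=2: not %3==0, count = (-8)-1 = -9
x=6: %3==0, count = (-9)*2+6 = -12
x=1: not %3==0, count = (-12)-1 = -13
x=-3: %3==0, count = (-13)*2+(-3) = -29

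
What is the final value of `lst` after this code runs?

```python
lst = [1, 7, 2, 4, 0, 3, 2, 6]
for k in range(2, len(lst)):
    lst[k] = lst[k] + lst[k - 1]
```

[1, 7, 9, 13, 13, 16, 18, 24]

k=2: lst[2] = 2+7 = 9 → [1, 7, 9, 4, 0, 3, 2, 6]
k=3: lst[3] = 4+9 = 13 → [1, 7, 9, 13, 0, 3, 2, 6]
k=4: lst[4] = 0+13 = 13 → [1, 7, 9, 13, 13, 3, 2, 6]
k=5: lst[5] = 3+13 = 16 → [1, 7, 9, 13, 13, 16, 2, 6]
k=6: lst[6] = 2+16 = 18 → [1, 7, 9, 13, 13, 16, 18, 6]
k=7: lst[7] = 6+18 = 24 → [1, 7, 9, 13, 13, 16, 18, 24]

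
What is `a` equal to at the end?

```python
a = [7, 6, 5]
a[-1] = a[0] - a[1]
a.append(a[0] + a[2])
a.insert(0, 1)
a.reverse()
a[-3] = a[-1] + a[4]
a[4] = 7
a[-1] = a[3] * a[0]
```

[8, 1, 2, 7, 56]

a[-1] = a[0]-a[1] = 7-6 = 1 → [7, 6, 1]
append a[0]+a[2] = 7+1 = 8 → [7, 6, 1, 8]
insert 1 at 0 → [1, 7, 6, 1, 8]
reverse → [8, 1, 6, 7, 1]
a[-3] = a[-1]+a[4] = 1+1 = 2 → [8, 1, 2, 7, 1]
a[4] = 7 → [8, 1, 2, 7, 7]
a[-1] = a[3]*a[0] = 7*8 = 56 → [8, 1, 2, 7, 56]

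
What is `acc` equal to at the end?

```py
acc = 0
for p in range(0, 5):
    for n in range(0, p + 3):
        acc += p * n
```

155

p=0,n=0: acc = 0+0 = 0
p=0,n=1: acc = 0+0 = 0
p=0,n=2: acc = 0+0 = 0
p=1,n=0: acc = 0+0 = 0
p=1,n=1: acc = 0+1 = 1
p=1,n=2: acc = 1+2 = 3
p=1,n=3: acc = 3+3 = 6
p=2,n=0: acc = 6+0 = 6
p=2,n=1: acc = 6+2 = 8
p=2,n=2: acc = 8+4 = 12
p=2,n=3: acc = 12+6 = 18
p=2,n=4: acc = 18+8 = 26
p=3,n=0: acc = 26+0 = 26
p=3,n=1: acc = 26+3 = 29
p=3,n=2: acc = 29+6 = 35
p=3,n=3: acc = 35+9 = 44
p=3,n=4: acc = 44+12 = 56
p=3,n=5: acc = 56+15 = 71
p=4,n=0: acc = 71+0 = 71
p=4,n=1: acc = 71+4 = 75
p=4,n=2: acc = 75+8 = 83
p=4,n=3: acc = 83+12 = 95
p=4,n=4: acc = 95+16 = 111
p=4,n=5: acc = 111+20 = 131
p=4,n=6: acc = 131+24 = 155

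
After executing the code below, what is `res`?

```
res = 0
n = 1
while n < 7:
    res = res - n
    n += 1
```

-21

n=1: res = 0-1 = -1
n=2: res = (-1)-2 = -3
n=3: res = (-3)-3 = -6
n=4: res = (-6)-4 = -10
n=5: res = (-10)-5 = -15
n=6: res = (-15)-6 = -21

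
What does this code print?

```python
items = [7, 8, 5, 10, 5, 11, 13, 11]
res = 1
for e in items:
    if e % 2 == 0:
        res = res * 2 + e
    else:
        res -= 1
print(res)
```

20

e=7: not even, res = 1-1 = 0
e=8: even, res = 0*2+8 = 8
e=5: not even, res = 8-1 = 7
e=10: even, res = 7*2+10 = 24
e=5: not even, res = 24-1 = 23
e=11: not even, res = 23-1 = 22
e=13: not even, res = 22-1 = 21
e=11: not even, res = 21-1 = 20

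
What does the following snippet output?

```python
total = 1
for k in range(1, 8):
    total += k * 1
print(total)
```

29

k=1: total = 1+1*1 = 2
k=2: total = 2+2*1 = 4
k=3: total = 4+3*1 = 7
k=4: total = 7+4*1 = 11
k=5: total = 11+5*1 = 16
k=6: total = 16+6*1 = 22
k=7: total = 22+7*1 = 29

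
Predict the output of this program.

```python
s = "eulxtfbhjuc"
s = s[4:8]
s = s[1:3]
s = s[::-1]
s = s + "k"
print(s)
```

slice [4:8] → 'tfbh'
slice [1:3] → 'fb'
reverse → 'bf'
+ 'k' → 'bfk'

bfk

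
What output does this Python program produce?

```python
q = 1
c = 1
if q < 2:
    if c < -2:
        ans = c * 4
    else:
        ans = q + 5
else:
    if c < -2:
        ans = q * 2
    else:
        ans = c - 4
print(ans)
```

6

q=1, c=1
q < 2 is True; c < -2 is False
→ ans = q + 5 = 6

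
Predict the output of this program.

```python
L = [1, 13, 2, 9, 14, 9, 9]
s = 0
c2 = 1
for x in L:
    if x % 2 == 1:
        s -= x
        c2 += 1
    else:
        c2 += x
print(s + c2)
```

x=1: odd, s = 0-1 = -1; c2=2
x=13: odd, s = (-1)-13 = -14; c2=3
x=2: not odd; c2=5
x=9: odd, s = (-14)-9 = -23; c2=6
x=14: not odd; c2=20
x=9: odd, s = (-23)-9 = -32; c2=21
x=9: odd, s = (-32)-9 = -41; c2=22
s+c2 = (-41)+22 = -19

-19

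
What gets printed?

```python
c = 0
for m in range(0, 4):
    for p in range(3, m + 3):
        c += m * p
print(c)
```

53

m=1,p=3: c = 0+3 = 3
m=2,p=3: c = 3+6 = 9
m=2,p=4: c = 9+8 = 17
m=3,p=3: c = 17+9 = 26
m=3,p=4: c = 26+12 = 38
m=3,p=5: c = 38+15 = 53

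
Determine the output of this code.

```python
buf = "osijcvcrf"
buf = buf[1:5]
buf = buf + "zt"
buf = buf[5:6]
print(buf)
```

slice [1:5] → 'sijc'
+ 'zt' → 'sijczt'
slice [5:6] → 't'

t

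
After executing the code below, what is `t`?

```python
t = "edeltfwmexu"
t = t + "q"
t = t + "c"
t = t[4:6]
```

+ 'q' → 'edeltfwmexuq'
+ 'c' → 'edeltfwmexuqc'
slice [4:6] → 'tf'

'tf'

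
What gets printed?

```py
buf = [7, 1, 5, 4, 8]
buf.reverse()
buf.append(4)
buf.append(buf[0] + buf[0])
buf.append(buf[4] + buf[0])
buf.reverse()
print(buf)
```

[15, 16, 4, 7, 1, 5, 4, 8]

reverse → [8, 4, 5, 1, 7]
append 4 → [8, 4, 5, 1, 7, 4]
append buf[0]+buf[0] = 8+8 = 16 → [8, 4, 5, 1, 7, 4, 16]
append buf[4]+buf[0] = 7+8 = 15 → [8, 4, 5, 1, 7, 4, 16, 15]
reverse → [15, 16, 4, 7, 1, 5, 4, 8]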